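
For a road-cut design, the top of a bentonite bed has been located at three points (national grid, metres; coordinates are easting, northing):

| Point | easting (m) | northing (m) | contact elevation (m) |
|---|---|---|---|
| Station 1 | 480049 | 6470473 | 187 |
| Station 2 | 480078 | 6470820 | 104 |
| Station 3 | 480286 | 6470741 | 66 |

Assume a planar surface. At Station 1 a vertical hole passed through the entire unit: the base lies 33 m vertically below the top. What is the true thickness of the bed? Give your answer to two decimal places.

31.22 m

Two edge vectors: Station 1→Station 2 = (29, 347, -83), Station 1→Station 3 = (237, 268, -121).
Normal n = (Station 1→Station 2) × (Station 1→Station 3) = (-19743, -16162, -74467).
So ∂z/∂easting = −n_x/n_z = −0.26512 and ∂z/∂northing = −n_y/n_z = −0.21704.
|∇z| = √(a²+b²) = 0.34263, so dip δ = arctan(0.34263) = 18.91°.
True thickness = vertical thickness × cos δ = 33 × cos 18.91° = 31.22 m.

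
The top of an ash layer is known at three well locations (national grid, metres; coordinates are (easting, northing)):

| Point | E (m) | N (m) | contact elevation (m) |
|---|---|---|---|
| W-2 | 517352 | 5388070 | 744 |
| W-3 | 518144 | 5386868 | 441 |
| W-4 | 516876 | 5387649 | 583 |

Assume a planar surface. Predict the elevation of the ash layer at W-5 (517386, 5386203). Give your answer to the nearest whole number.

Let the plane be z = a·E + b·N + c.
W-3−W-2: 792a − 1202b = −303;  W-4−W-2: −476a − 421b = −161.
Solving gives a = 0.07283587, b = 0.30007156.
Then c = 744 − a·517352 − b·5388070 = −1653744.33.
At (517386, 5386203): z = 37684.3 + 1616246.3 − 1653744.33 = 186.2 m.

186 m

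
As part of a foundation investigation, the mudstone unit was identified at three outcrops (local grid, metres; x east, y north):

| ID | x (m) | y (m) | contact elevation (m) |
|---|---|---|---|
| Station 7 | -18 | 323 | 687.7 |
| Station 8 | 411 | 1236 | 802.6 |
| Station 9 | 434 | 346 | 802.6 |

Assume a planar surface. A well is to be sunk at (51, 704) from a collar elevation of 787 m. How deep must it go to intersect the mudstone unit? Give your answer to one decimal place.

79.3 m

Let the plane be z = a·x + b·y + c.
Station 8−Station 7: 429a + 913b = 114.9;  Station 9−Station 7: 452a + 23b = 114.9.
Solving gives a = 0.253870, b = 0.006561.
Then c = 687.7 − a·-18 − b·323 = 690.15.
At (51, 704): z_contact = 12.95 + 4.62 + 690.15 = 707.72 m.
Depth below ground = 787 − 707.72 = 79.3 m.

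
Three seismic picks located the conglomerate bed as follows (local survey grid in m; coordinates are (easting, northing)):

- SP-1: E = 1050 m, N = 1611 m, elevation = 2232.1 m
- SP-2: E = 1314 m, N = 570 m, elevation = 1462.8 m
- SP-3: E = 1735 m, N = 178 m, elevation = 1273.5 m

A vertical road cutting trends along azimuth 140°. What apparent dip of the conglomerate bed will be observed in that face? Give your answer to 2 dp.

Let the plane be z = a·E + b·N + c.
SP-2−SP-1: 264a − 1041b = −769.3;  SP-3−SP-1: 685a − 1433b = −958.6.
Solving gives a = 0.31216, b = 0.81817.
Unit vector along 140° is (sin 140°, cos 140°) = (0.6428, -0.7660).
Slope in that direction = a·(0.6428) + b·(-0.7660) = −0.42610.
Apparent dip = arctan|0.42610| = 23.08° (true dip is 41.2°, so apparent ≤ true as expected).

23.08°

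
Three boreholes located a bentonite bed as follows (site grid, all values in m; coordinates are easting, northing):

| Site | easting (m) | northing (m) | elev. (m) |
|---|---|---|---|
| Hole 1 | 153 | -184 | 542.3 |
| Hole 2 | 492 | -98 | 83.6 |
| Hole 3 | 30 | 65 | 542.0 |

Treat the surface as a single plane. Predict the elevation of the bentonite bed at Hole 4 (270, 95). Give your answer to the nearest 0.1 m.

235.6 m

Two edge vectors: Hole 1→Hole 2 = (339, 86, -458.7), Hole 1→Hole 3 = (-123, 249, -0.3).
Normal n = (Hole 1→Hole 2) × (Hole 1→Hole 3) = (114190.5, 56521.8, 94989).
So ∂z/∂easting = −n_x/n_z = −1.20214 and ∂z/∂northing = −n_y/n_z = −0.59504.
Intercept c from Hole 1: 542.3 + 183.93 − 109.49 = 616.74.
At (270, 95): z = −324.6 − 56.5 + 616.74 = 235.6 m.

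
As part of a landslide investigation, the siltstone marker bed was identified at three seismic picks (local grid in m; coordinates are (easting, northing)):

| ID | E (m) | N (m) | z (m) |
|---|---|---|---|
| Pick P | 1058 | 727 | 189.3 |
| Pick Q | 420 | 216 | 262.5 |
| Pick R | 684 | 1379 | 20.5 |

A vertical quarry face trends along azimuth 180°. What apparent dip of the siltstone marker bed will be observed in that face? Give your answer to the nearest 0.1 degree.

Two edge vectors: Pick P→Pick Q = (-638, -511, 73.2), Pick P→Pick R = (-374, 652, -168.8).
Normal n = (Pick P→Pick Q) × (Pick P→Pick R) = (38530.4, -135071.2, -607090).
So ∂z/∂E = −n_x/n_z = 0.06347 and ∂z/∂N = −n_y/n_z = −0.22249.
Unit vector along 180° is (sin 180°, cos 180°) = (0.0000, -1.0000).
Slope in that direction = a·(0.0000) + b·(-1.0000) = 0.22249.
Apparent dip = arctan|0.22249| = 12.5° (true dip is 13.0°, so apparent ≤ true as expected).

12.5°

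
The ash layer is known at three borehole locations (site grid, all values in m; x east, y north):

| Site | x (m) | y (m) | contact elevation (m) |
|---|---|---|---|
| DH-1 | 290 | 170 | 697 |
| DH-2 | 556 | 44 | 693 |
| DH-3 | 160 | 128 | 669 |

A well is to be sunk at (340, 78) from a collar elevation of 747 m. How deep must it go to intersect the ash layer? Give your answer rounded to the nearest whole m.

71 m

Let the plane be z = a·x + b·y + c.
DH-2−DH-1: 266a − 126b = −4;  DH-3−DH-1: −130a − 42b = −28.
Solving gives a = 0.12195, b = 0.28920.
Then c = 697 − a·290 − b·170 = 612.47.
At (340, 78): z_contact = 41.5 + 22.6 + 612.47 = 676.5 m.
Depth below ground = 747 − 676.5 = 71 m.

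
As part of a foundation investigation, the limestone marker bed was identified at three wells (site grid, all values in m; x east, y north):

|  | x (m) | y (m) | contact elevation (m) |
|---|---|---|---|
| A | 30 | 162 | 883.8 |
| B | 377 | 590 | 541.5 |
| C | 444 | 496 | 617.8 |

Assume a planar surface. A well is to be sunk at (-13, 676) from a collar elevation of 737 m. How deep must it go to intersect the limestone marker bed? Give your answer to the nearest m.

Let the plane be z = a·x + b·y + c.
B−A: 347a + 428b = −342.3;  C−A: 414a + 334b = −266.
Solving gives a = 0.00783, b = −0.80612.
Then c = 883.8 − a·30 − b·162 = 1014.16.
At (-13, 676): z_contact = −0.1 − 544.9 + 1014.16 = 469.1 m.
Depth below ground = 737 − 469.1 = 268 m.

268 m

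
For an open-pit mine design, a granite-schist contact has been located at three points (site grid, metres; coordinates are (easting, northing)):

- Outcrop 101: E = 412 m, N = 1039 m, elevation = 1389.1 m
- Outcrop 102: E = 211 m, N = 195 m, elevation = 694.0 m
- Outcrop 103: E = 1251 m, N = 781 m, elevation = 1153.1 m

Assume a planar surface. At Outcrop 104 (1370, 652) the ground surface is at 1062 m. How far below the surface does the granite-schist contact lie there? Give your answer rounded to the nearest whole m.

19 m

Two edge vectors: Outcrop 101→Outcrop 102 = (-201, -844, -695.1), Outcrop 101→Outcrop 103 = (839, -258, -236).
Normal n = (Outcrop 101→Outcrop 102) × (Outcrop 101→Outcrop 103) = (19848.2, -630624.9, 759974).
So ∂z/∂E = −n_x/n_z = −0.02612 and ∂z/∂N = −n_y/n_z = 0.82980.
Intercept c from Outcrop 101: 1389.1 + 10.76 − 862.16 = 537.70.
At (1370, 652): z_contact = −35.8 + 541.0 + 537.70 = 1042.9 m.
Depth below ground = 1062 − 1042.9 = 19 m.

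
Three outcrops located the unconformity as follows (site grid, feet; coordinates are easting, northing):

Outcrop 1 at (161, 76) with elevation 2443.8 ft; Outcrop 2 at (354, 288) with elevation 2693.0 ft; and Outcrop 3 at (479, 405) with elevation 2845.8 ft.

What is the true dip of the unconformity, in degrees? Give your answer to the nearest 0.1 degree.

Let the plane be z = a·easting + b·northing + c.
Outcrop 2−Outcrop 1: 193a + 212b = 249.2;  Outcrop 3−Outcrop 1: 318a + 329b = 402.
Solving gives a = 0.82603, b = 0.42348.
Gradient magnitude |∇z| = √(a² + b²) = √(0.68232 + 0.17933) = 0.92825.
True dip = arctan(0.92825) = 42.9°, dipping toward WSW (azimuth ≈ 243°).

42.9°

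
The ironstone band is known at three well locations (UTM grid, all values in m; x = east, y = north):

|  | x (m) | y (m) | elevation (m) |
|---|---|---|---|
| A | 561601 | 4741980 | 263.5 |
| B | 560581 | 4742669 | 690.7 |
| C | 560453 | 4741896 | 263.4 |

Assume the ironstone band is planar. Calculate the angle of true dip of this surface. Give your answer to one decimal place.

29.3°

Two edge vectors: A→B = (-1020, 689, 427.2), A→C = (-1148, -84, -0.1).
Normal n = (A→B) × (A→C) = (35815.9, -490527.6, 876652).
So ∂z/∂x = −n_x/n_z = −0.04086 and ∂z/∂y = −n_y/n_z = 0.55955.
Gradient magnitude |∇z| = √(a² + b²) = √(0.00167 + 0.31309) = 0.56104.
True dip = arctan(0.56104) = 29.3°, dipping toward S (azimuth ≈ 176°).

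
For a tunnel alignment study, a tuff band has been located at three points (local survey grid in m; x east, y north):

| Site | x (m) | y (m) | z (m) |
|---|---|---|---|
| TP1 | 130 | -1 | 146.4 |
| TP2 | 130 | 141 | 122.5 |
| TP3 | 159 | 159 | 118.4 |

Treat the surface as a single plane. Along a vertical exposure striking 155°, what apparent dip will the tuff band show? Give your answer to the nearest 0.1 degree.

7.8°

Two edge vectors: TP1→TP2 = (0, 142, -23.9), TP1→TP3 = (29, 160, -28).
Normal n = (TP1→TP2) × (TP1→TP3) = (-152, -693.1, -4118).
So ∂z/∂x = −n_x/n_z = −0.03691 and ∂z/∂y = −n_y/n_z = −0.16831.
Unit vector along 155° is (sin 155°, cos 155°) = (0.4226, -0.9063).
Slope in that direction = a·(0.4226) + b·(-0.9063) = 0.13694.
Apparent dip = arctan|0.13694| = 7.8° (true dip is 9.8°, so apparent ≤ true as expected).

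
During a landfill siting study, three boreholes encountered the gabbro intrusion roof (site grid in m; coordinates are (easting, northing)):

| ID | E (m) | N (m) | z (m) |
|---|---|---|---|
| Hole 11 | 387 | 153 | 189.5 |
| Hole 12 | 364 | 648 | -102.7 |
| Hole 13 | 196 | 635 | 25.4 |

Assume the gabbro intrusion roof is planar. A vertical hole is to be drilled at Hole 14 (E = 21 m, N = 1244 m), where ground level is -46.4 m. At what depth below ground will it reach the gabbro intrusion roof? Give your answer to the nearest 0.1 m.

Let the plane be z = a·E + b·N + c.
Hole 12−Hole 11: −23a + 495b = −292.2;  Hole 13−Hole 11: −191a + 482b = −164.1.
Solving gives a = −0.714254, b = −0.623491.
Then c = 189.5 − a·387 − b·153 = 561.31.
At (21, 1244): z_contact = −15.00 − 775.62 + 561.31 = -229.31 m.
Depth below ground = -46.4 − (-229.31) = 182.9 m.

182.9 m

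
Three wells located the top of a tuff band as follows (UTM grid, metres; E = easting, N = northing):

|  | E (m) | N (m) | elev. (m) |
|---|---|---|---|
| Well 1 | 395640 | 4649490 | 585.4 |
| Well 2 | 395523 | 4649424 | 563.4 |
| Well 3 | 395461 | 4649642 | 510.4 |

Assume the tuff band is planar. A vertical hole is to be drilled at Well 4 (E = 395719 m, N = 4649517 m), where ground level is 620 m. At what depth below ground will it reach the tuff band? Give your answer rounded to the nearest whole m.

17 m

Two edge vectors: Well 1→Well 2 = (-117, -66, -22), Well 1→Well 3 = (-179, 152, -75).
Normal n = (Well 1→Well 2) × (Well 1→Well 3) = (8294, -4837, -29598).
So ∂z/∂E = −n_x/n_z = 0.28022164 and ∂z/∂N = −n_y/n_z = −0.16342320.
Intercept c from Well 1: 585.4 − 110866.89 + 759834.55 = 649553.07.
At (395719, 4649517): z_contact = 110889.0 − 759839.0 + 649553.07 = 603.1 m.
Depth below ground = 620 − 603.1 = 17 m.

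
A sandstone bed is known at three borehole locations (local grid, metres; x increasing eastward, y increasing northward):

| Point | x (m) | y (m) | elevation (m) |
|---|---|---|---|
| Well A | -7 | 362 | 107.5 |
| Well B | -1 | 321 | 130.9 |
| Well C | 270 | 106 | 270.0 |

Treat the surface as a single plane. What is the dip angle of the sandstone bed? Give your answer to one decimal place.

29.5°

Two edge vectors: Well A→Well B = (6, -41, 23.4), Well A→Well C = (277, -256, 162.5).
Normal n = (Well A→Well B) × (Well A→Well C) = (-672.1, 5506.8, 9821).
So ∂z/∂x = −n_x/n_z = 0.06843 and ∂z/∂y = −n_y/n_z = −0.56072.
Gradient magnitude |∇z| = √(a² + b²) = √(0.00468 + 0.31440) = 0.56488.
True dip = arctan(0.56488) = 29.5°, dipping toward N (azimuth ≈ 353°).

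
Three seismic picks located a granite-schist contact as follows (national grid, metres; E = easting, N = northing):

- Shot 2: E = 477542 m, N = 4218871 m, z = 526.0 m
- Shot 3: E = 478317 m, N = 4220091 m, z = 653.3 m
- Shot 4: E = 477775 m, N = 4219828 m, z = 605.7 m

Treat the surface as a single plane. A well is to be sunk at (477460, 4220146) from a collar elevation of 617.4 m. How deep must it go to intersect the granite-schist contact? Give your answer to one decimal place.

Let the plane be z = a·E + b·N + c.
Shot 3−Shot 2: 775a + 1220b = 127.3;  Shot 4−Shot 2: 233a + 957b = 79.7.
Solving gives a = 0.053763213, b = 0.070191402.
Then c = 526 − a·477542 − b·4218871 = −321276.66.
At (477460, 4220146): z_contact = 25669.78 + 296217.96 − 321276.66 = 611.09 m.
Depth below ground = 617.4 − 611.09 = 6.3 m.

6.3 m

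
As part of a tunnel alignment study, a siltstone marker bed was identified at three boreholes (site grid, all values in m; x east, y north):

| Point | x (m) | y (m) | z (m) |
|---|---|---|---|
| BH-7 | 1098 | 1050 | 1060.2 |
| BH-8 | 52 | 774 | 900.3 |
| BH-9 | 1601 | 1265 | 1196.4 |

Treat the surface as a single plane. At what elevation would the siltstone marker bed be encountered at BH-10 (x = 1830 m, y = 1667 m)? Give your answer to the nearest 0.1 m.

Two edge vectors: BH-7→BH-8 = (-1046, -276, -159.9), BH-7→BH-9 = (503, 215, 136.2).
Normal n = (BH-7→BH-8) × (BH-7→BH-9) = (-3212.7, 62035.5, -86062).
So ∂z/∂x = −n_x/n_z = −0.037330 and ∂z/∂y = −n_y/n_z = 0.720823.
Intercept c from BH-7: 1060.2 + 40.99 − 756.86 = 344.32.
At (1830, 1667): z = −68.3 + 1201.6 + 344.32 = 1477.6 m.

1477.6 m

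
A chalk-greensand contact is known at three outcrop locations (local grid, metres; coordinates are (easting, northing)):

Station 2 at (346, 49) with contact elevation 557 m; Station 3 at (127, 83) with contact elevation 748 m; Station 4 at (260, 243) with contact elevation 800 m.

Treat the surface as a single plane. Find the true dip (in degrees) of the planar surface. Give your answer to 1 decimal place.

Let the plane be z = a·E + b·N + c.
Station 3−Station 2: −219a + 34b = 191;  Station 4−Station 2: −86a + 194b = 243.
Solving gives a = −0.72777, b = 0.92996.
Gradient magnitude |∇z| = √(a² + b²) = √(0.52965 + 0.86482) = 1.18088.
True dip = arctan(1.18088) = 49.7°, dipping toward SE (azimuth ≈ 142°).

49.7°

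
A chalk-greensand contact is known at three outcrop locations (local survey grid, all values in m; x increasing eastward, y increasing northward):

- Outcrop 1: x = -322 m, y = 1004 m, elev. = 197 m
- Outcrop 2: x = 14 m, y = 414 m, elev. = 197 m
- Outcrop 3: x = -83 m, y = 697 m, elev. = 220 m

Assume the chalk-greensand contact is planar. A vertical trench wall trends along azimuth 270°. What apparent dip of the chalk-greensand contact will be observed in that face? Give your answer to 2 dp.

19.72°

Two edge vectors: Outcrop 1→Outcrop 2 = (336, -590, 0), Outcrop 1→Outcrop 3 = (239, -307, 23).
Normal n = (Outcrop 1→Outcrop 2) × (Outcrop 1→Outcrop 3) = (-13570, -7728, 37858).
So ∂z/∂x = −n_x/n_z = 0.35844 and ∂z/∂y = −n_y/n_z = 0.20413.
Unit vector along 270° is (sin 270°, cos 270°) = (-1.0000, -0.0000).
Slope in that direction = a·(-1.0000) + b·(-0.0000) = −0.35844.
Apparent dip = arctan|0.35844| = 19.72° (true dip is 22.4°, so apparent ≤ true as expected).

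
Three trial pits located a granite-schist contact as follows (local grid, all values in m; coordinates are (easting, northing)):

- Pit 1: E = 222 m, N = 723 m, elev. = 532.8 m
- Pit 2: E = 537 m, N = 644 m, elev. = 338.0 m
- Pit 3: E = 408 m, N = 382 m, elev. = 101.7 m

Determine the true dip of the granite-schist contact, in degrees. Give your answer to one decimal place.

48.5°

Let the plane be z = a·E + b·N + c.
Pit 2−Pit 1: 315a − 79b = −194.8;  Pit 3−Pit 1: 186a − 341b = −431.1.
Solving gives a = −0.34911, b = 1.07380.
Gradient magnitude |∇z| = √(a² + b²) = √(0.12188 + 1.15304) = 1.12912.
True dip = arctan(1.12912) = 48.5°, dipping toward SSE (azimuth ≈ 162°).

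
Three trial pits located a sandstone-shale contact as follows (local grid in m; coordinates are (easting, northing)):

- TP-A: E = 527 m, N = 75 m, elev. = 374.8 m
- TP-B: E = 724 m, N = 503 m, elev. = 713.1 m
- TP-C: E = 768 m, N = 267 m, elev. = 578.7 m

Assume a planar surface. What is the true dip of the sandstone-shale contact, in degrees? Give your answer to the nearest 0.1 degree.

Two edge vectors: TP-A→TP-B = (197, 428, 338.3), TP-A→TP-C = (241, 192, 203.9).
Normal n = (TP-A→TP-B) × (TP-A→TP-C) = (22315.6, 41362, -65324).
So ∂z/∂E = −n_x/n_z = 0.34161 and ∂z/∂N = −n_y/n_z = 0.63318.
Gradient magnitude |∇z| = √(a² + b²) = √(0.11670 + 0.40092) = 0.71946.
True dip = arctan(0.71946) = 35.7°, dipping toward SSW (azimuth ≈ 208°).

35.7°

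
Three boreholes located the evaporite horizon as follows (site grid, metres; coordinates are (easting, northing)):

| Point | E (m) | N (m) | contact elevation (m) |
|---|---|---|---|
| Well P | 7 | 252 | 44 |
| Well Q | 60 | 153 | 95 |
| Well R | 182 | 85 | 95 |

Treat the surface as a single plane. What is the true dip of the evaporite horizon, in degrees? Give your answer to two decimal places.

40.05°

Two edge vectors: Well P→Well Q = (53, -99, 51), Well P→Well R = (175, -167, 51).
Normal n = (Well P→Well Q) × (Well P→Well R) = (3468, 6222, 8474).
So ∂z/∂E = −n_x/n_z = −0.40925 and ∂z/∂N = −n_y/n_z = −0.73425.
Gradient magnitude |∇z| = √(a² + b²) = √(0.16749 + 0.53912) = 0.84060.
True dip = arctan(0.84060) = 40.05°, dipping toward NNE (azimuth ≈ 029°).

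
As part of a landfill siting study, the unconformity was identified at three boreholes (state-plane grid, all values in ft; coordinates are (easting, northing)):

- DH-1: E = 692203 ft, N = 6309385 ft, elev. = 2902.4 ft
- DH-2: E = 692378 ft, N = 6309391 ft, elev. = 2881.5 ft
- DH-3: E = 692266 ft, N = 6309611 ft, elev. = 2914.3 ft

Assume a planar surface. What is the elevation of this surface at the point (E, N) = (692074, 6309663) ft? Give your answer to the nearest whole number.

Two edge vectors: DH-1→DH-2 = (175, 6, -20.9), DH-1→DH-3 = (63, 226, 11.9).
Normal n = (DH-1→DH-2) × (DH-1→DH-3) = (4794.8, -3399.2, 39172).
So ∂z/∂E = −n_x/n_z = −0.12240376 and ∂z/∂N = −n_y/n_z = 0.08677627.
Intercept c from DH-1: 2902.4 + 84728.25 − 547504.89 = −459874.24.
At (692074, 6309663): z = −84712.5 + 547529.0 − 459874.24 = 2942.3 ft.

2942 ft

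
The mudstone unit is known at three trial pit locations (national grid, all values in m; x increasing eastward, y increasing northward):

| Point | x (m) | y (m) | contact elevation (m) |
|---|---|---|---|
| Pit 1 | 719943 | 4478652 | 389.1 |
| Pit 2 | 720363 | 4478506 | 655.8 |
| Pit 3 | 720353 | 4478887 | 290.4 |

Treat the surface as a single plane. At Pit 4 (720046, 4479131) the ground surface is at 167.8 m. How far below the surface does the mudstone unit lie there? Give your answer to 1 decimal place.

202.9 m

Two edge vectors: Pit 1→Pit 2 = (420, -146, 266.7), Pit 1→Pit 3 = (410, 235, -98.7).
Normal n = (Pit 1→Pit 2) × (Pit 1→Pit 3) = (-48264.3, 150801, 158560).
So ∂z/∂x = −n_x/n_z = 0.304391398 and ∂z/∂y = −n_y/n_z = −0.951065843.
Intercept c from Pit 1: 389.1 − 219144.46 + 4259492.94 = 4040737.58.
At (720046, 4479131): z_contact = 219175.81 − 4259948.50 + 4040737.58 = -35.11 m.
Depth below ground = 167.8 − (-35.11) = 202.9 m.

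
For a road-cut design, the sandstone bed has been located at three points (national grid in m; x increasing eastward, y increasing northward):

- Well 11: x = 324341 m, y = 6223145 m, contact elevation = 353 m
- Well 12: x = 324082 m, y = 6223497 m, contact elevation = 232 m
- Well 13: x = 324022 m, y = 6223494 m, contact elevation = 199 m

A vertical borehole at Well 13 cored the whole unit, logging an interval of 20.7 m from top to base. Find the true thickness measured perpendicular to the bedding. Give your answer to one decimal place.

Let the plane be z = a·x + b·y + c.
Well 12−Well 11: −259a + 352b = −121;  Well 13−Well 11: −319a + 349b = −154.
Solving gives a = 0.54706, b = 0.05878.
|∇z| = √(a²+b²) = 0.55021, so dip δ = arctan(0.55021) = 28.82°.
True thickness = vertical thickness × cos δ = 20.7 × cos 28.82° = 18.1 m.

18.1 m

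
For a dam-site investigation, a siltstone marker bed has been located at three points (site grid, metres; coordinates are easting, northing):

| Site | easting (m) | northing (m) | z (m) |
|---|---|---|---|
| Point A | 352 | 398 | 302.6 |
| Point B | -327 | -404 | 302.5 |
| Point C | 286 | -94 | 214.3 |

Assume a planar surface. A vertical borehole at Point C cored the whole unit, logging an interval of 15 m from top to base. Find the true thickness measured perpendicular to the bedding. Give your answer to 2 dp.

Let the plane be z = a·easting + b·northing + c.
Point B−Point A: −679a − 802b = −0.1;  Point C−Point A: −66a − 492b = −88.3.
Solving gives a = −0.25172, b = 0.21324.
|∇z| = √(a²+b²) = 0.32990, so dip δ = arctan(0.32990) = 18.26°.
True thickness = vertical thickness × cos δ = 15 × cos 18.26° = 14.24 m.

14.24 m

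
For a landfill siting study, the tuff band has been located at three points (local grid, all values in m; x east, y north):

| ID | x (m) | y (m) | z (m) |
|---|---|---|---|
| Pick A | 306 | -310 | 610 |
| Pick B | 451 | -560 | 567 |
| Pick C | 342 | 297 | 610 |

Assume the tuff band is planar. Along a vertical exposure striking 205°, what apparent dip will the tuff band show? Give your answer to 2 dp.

5.67°

Let the plane be z = a·x + b·y + c.
Pick B−Pick A: 145a − 250b = −43;  Pick C−Pick A: 36a + 607b = 0.
Solving gives a = −0.26904, b = 0.01596.
Unit vector along 205° is (sin 205°, cos 205°) = (-0.4226, -0.9063).
Slope in that direction = a·(-0.4226) + b·(-0.9063) = 0.09924.
Apparent dip = arctan|0.09924| = 5.67° (true dip is 15.1°, so apparent ≤ true as expected).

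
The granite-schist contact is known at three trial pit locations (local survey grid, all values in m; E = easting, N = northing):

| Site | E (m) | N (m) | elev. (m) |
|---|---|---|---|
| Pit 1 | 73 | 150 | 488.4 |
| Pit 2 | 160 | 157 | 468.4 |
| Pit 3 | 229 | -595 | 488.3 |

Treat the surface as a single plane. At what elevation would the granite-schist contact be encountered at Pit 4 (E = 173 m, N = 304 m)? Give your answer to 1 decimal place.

Let the plane be z = a·E + b·N + c.
Pit 2−Pit 1: 87a + 7b = −20;  Pit 3−Pit 1: 156a − 745b = −0.1.
Solving gives a = −0.22609, b = −0.04721.
Then c = 488.4 − a·73 − b·150 = 511.99.
At (173, 304): z = −39.1 − 14.4 + 511.99 = 458.5 m.

458.5 m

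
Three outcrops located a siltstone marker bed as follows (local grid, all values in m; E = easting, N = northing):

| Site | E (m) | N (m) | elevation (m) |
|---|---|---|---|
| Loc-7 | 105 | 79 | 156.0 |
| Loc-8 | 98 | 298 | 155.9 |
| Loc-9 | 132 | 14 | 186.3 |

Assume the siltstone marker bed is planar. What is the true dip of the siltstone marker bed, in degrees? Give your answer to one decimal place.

Let the plane be z = a·E + b·N + c.
Loc-8−Loc-7: −7a + 219b = −0.1;  Loc-9−Loc-7: 27a − 65b = 30.3.
Solving gives a = 1.21458, b = 0.03837.
Gradient magnitude |∇z| = √(a² + b²) = √(1.47521 + 0.00147) = 1.21519.
True dip = arctan(1.21519) = 50.5°, dipping toward W (azimuth ≈ 268°).

50.5°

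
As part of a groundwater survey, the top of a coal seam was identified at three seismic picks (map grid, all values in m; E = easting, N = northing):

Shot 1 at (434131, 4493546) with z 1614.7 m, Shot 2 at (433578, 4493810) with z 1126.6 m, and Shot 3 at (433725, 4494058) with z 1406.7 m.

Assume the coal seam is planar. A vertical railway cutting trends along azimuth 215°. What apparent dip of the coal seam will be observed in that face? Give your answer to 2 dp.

45.64°

Let the plane be z = a·E + b·N + c.
Shot 2−Shot 1: −553a + 264b = −488.1;  Shot 3−Shot 1: −406a + 512b = −208.
Solving gives a = 1.10823, b = 0.47254.
Unit vector along 215° is (sin 215°, cos 215°) = (-0.5736, -0.8192).
Slope in that direction = a·(-0.5736) + b·(-0.8192) = −1.02274.
Apparent dip = arctan|1.02274| = 45.64° (true dip is 50.3°, so apparent ≤ true as expected).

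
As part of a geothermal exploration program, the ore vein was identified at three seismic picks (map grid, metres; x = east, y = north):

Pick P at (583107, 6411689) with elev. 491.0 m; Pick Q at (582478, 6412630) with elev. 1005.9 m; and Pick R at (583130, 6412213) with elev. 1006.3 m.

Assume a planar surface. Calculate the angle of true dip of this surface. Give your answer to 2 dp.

48.64°

Let the plane be z = a·x + b·y + c.
Pick Q−Pick P: −629a + 941b = 514.9;  Pick R−Pick P: 23a + 524b = 515.3.
Solving gives a = 0.61237, b = 0.95652.
Gradient magnitude |∇z| = √(a² + b²) = √(0.37500 + 0.91493) = 1.13575.
True dip = arctan(1.13575) = 48.64°, dipping toward SSW (azimuth ≈ 213°).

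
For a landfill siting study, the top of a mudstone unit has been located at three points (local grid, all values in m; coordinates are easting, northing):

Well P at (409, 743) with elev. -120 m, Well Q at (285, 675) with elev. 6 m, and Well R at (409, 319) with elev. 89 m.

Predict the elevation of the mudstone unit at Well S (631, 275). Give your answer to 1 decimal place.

Let the plane be z = a·easting + b·northing + c.
Well Q−Well P: −124a − 68b = 126;  Well R−Well P: 0a − 424b = 209.
Solving gives a = −0.74582, b = −0.49292.
Then c = -120 − a·409 − b·743 = 551.28.
At (631, 275): z = −470.6 − 135.6 + 551.28 = -54.9 m.

-54.9 m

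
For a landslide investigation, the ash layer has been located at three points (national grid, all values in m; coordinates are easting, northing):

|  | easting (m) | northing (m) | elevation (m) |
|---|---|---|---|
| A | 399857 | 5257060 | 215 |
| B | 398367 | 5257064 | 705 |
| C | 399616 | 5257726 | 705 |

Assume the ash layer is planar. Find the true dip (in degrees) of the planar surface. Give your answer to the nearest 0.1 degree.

Two edge vectors: A→B = (-1490, 4, 490), A→C = (-241, 666, 490).
Normal n = (A→B) × (A→C) = (-324380, 612010, -991376).
So ∂z/∂easting = −n_x/n_z = −0.32720 and ∂z/∂northing = −n_y/n_z = 0.61733.
Gradient magnitude |∇z| = √(a² + b²) = √(0.10706 + 0.38110) = 0.69869.
True dip = arctan(0.69869) = 34.9°, dipping toward SSE (azimuth ≈ 152°).

34.9°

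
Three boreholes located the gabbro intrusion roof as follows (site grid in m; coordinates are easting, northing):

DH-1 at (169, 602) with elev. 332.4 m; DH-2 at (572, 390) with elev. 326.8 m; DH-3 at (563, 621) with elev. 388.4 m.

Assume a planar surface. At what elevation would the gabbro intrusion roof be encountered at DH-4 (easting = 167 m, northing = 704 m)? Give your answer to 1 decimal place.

Two edge vectors: DH-1→DH-2 = (403, -212, -5.6), DH-1→DH-3 = (394, 19, 56).
Normal n = (DH-1→DH-2) × (DH-1→DH-3) = (-11765.6, -24774.4, 91185).
So ∂z/∂easting = −n_x/n_z = 0.12903 and ∂z/∂northing = −n_y/n_z = 0.27169.
Intercept c from DH-1: 332.4 − 21.81 − 163.56 = 147.03.
At (167, 704): z = 21.5 + 191.3 + 147.03 = 359.9 m.

359.9 m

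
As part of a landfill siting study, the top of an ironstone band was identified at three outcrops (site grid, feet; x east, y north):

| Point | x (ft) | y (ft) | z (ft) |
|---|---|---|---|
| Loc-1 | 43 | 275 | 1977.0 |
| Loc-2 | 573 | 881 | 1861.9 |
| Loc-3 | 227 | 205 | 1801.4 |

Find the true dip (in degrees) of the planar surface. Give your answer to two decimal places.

42.29°

Two edge vectors: Loc-1→Loc-2 = (530, 606, -115.1), Loc-1→Loc-3 = (184, -70, -175.6).
Normal n = (Loc-1→Loc-2) × (Loc-1→Loc-3) = (-114470.6, 71889.6, -148604).
So ∂z/∂x = −n_x/n_z = −0.77031 and ∂z/∂y = −n_y/n_z = 0.48377.
Gradient magnitude |∇z| = √(a² + b²) = √(0.59337 + 0.23403) = 0.90962.
True dip = arctan(0.90962) = 42.29°, dipping toward ESE (azimuth ≈ 122°).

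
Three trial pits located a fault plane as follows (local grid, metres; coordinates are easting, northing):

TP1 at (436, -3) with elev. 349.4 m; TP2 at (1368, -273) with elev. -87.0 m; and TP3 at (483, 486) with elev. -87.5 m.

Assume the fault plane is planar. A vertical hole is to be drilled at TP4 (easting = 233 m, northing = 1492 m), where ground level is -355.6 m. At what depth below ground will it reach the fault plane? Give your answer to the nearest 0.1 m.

385.5 m

Two edge vectors: TP1→TP2 = (932, -270, -436.4), TP1→TP3 = (47, 489, -436.9).
Normal n = (TP1→TP2) × (TP1→TP3) = (331362.6, 386680, 468438).
So ∂z/∂easting = −n_x/n_z = −0.707378 and ∂z/∂northing = −n_y/n_z = −0.825467.
Intercept c from TP1: 349.4 + 308.42 − 2.48 = 655.34.
At (233, 1492): z_contact = −164.82 − 1231.60 + 655.34 = -741.08 m.
Depth below ground = -355.6 − (-741.08) = 385.5 m.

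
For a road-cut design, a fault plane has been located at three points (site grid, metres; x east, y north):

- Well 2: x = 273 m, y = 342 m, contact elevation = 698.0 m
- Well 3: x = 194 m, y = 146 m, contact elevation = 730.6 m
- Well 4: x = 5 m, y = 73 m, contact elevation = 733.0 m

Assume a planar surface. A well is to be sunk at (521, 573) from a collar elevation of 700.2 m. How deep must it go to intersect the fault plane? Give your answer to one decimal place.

31.2 m

Let the plane be z = a·x + b·y + c.
Well 3−Well 2: −79a − 196b = 32.6;  Well 4−Well 2: −268a − 269b = 35.
Solving gives a = 0.06105, b = −0.19093.
Then c = 698 − a·273 − b·342 = 746.63.
At (521, 573): z_contact = 31.81 − 109.40 + 746.63 = 669.03 m.
Depth below ground = 700.2 − 669.03 = 31.2 m.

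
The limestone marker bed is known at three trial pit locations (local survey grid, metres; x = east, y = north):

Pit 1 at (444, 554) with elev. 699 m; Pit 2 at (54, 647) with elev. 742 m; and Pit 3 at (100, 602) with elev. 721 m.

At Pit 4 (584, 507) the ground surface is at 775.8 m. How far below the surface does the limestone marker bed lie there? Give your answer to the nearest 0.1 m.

Two edge vectors: Pit 1→Pit 2 = (-390, 93, 43), Pit 1→Pit 3 = (-344, 48, 22).
Normal n = (Pit 1→Pit 2) × (Pit 1→Pit 3) = (-18, -6212, 13272).
So ∂z/∂x = −n_x/n_z = 0.00136 and ∂z/∂y = −n_y/n_z = 0.46805.
Intercept c from Pit 1: 699 − 0.60 − 259.30 = 439.10.
At (584, 507): z_contact = 0.79 + 237.30 + 439.10 = 677.19 m.
Depth below ground = 775.8 − 677.19 = 98.6 m.

98.6 m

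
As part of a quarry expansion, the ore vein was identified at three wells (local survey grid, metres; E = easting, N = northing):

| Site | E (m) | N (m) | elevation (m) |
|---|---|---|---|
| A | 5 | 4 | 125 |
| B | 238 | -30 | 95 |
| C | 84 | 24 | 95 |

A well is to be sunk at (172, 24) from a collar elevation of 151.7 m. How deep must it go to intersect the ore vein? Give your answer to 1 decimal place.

Two edge vectors: A→B = (233, -34, -30), A→C = (79, 20, -30).
Normal n = (A→B) × (A→C) = (1620, 4620, 7346).
So ∂z/∂E = −n_x/n_z = −0.22053 and ∂z/∂N = −n_y/n_z = −0.62891.
Intercept c from A: 125 + 1.10 + 2.52 = 128.62.
At (172, 24): z_contact = −37.93 − 15.09 + 128.62 = 75.59 m.
Depth below ground = 151.7 − 75.59 = 76.1 m.

76.1 m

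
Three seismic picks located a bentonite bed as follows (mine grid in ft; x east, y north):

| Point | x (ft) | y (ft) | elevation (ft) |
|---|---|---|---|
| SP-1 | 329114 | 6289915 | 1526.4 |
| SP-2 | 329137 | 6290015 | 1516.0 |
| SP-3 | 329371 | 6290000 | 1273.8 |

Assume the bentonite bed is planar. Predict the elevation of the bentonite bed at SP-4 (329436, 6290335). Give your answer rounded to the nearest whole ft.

1251 ft

Let the plane be z = a·x + b·y + c.
SP-2−SP-1: 23a + 100b = −10.4;  SP-3−SP-1: 257a + 85b = −252.6.
Solving gives a = −1.02657402, b = 0.13211202.
Then c = 1526.4 − a·329114 − b·6289915 = −491587.12.
At (329436, 6290335): z = −338190.4 + 831028.9 − 491587.12 = 1251.3 ft.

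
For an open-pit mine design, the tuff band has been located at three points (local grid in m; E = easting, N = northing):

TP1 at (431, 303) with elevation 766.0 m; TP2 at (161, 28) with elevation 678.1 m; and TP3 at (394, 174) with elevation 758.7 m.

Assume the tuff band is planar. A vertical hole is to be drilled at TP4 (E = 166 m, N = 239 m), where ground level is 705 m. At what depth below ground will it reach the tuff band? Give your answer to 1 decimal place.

36.0 m

Let the plane be z = a·E + b·N + c.
TP2−TP1: −270a − 275b = −87.9;  TP3−TP1: −37a − 129b = −7.3.
Solving gives a = 0.37849, b = −0.05197.
Then c = 766 − a·431 − b·303 = 618.62.
At (166, 239): z_contact = 62.83 − 12.42 + 618.62 = 669.03 m.
Depth below ground = 705 − 669.03 = 36.0 m.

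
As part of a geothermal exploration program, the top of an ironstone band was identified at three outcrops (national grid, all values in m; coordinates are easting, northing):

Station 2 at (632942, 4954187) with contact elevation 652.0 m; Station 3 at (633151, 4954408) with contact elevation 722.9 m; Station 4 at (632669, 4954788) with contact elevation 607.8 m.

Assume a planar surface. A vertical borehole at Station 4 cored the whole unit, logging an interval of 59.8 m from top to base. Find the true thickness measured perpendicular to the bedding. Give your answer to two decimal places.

57.48 m

Two edge vectors: Station 2→Station 3 = (209, 221, 70.9), Station 2→Station 4 = (-273, 601, -44.2).
Normal n = (Station 2→Station 3) × (Station 2→Station 4) = (-52379.1, -10117.9, 185942).
So ∂z/∂easting = −n_x/n_z = 0.28170 and ∂z/∂northing = −n_y/n_z = 0.05441.
|∇z| = √(a²+b²) = 0.28690, so dip δ = arctan(0.28690) = 16.01°.
True thickness = vertical thickness × cos δ = 59.8 × cos 16.01° = 57.48 m.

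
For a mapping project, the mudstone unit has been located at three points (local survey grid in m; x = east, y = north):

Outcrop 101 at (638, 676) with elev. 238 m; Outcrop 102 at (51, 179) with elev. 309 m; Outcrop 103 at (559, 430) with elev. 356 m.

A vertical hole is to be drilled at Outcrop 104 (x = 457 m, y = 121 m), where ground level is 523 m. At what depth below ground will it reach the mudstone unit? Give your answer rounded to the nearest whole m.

Two edge vectors: Outcrop 101→Outcrop 102 = (-587, -497, 71), Outcrop 101→Outcrop 103 = (-79, -246, 118).
Normal n = (Outcrop 101→Outcrop 102) × (Outcrop 101→Outcrop 103) = (-41180, 63657, 105139).
So ∂z/∂x = −n_x/n_z = 0.39167 and ∂z/∂y = −n_y/n_z = −0.60546.
Intercept c from Outcrop 101: 238 − 249.89 + 409.29 = 397.40.
At (457, 121): z_contact = 179.0 − 73.3 + 397.40 = 503.1 m.
Depth below ground = 523 − 503.1 = 20 m.

20 m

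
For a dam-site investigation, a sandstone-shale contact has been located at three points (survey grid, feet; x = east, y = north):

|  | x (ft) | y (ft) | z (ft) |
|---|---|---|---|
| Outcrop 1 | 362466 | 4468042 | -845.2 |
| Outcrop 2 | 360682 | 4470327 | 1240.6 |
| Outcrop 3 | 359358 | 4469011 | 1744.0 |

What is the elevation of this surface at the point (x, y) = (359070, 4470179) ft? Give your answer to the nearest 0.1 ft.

2357.9 ft

Two edge vectors: Outcrop 1→Outcrop 2 = (-1784, 2285, 2085.8), Outcrop 1→Outcrop 3 = (-3108, 969, 2589.2).
Normal n = (Outcrop 1→Outcrop 2) × (Outcrop 1→Outcrop 3) = (3895181.8, -1863533.6, 5373084).
So ∂z/∂x = −n_x/n_z = −0.724943403 and ∂z/∂y = −n_y/n_z = 0.346827558.
Intercept c from Outcrop 1: -845.2 + 262767.34 − 1549640.09 = −1287717.96.
At (359070, 4470179): z = −260305.4 + 1550381.3 − 1287717.96 = 2357.9 ft.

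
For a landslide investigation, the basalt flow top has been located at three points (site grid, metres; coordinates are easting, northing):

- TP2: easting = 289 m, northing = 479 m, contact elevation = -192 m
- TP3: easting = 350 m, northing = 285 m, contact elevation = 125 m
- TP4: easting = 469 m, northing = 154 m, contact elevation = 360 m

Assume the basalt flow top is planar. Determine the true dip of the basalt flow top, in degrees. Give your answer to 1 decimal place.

57.5°

Two edge vectors: TP2→TP3 = (61, -194, 317), TP2→TP4 = (180, -325, 552).
Normal n = (TP2→TP3) × (TP2→TP4) = (-4063, 23388, 15095).
So ∂z/∂easting = −n_x/n_z = 0.26916 and ∂z/∂northing = −n_y/n_z = −1.54939.
Gradient magnitude |∇z| = √(a² + b²) = √(0.07245 + 2.40060) = 1.57259.
True dip = arctan(1.57259) = 57.5°, dipping toward N (azimuth ≈ 350°).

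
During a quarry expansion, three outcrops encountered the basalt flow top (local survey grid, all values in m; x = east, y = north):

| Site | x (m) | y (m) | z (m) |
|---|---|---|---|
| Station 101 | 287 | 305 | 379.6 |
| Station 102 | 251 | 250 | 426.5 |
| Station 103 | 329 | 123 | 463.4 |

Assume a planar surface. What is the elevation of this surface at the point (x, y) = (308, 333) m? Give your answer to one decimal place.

Two edge vectors: Station 101→Station 102 = (-36, -55, 46.9), Station 101→Station 103 = (42, -182, 83.8).
Normal n = (Station 101→Station 102) × (Station 101→Station 103) = (3926.8, 4986.6, 8862).
So ∂z/∂x = −n_x/n_z = −0.44311 and ∂z/∂y = −n_y/n_z = −0.56269.
Intercept c from Station 101: 379.6 + 127.17 + 171.62 = 678.39.
At (308, 333): z = −136.5 − 187.4 + 678.39 = 354.5 m.

354.5 m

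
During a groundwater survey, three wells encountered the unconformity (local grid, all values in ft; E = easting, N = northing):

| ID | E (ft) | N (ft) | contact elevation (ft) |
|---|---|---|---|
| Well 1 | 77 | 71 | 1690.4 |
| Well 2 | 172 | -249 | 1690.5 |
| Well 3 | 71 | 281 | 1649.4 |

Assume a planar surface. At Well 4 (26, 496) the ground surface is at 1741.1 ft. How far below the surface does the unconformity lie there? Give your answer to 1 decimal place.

Let the plane be z = a·E + b·N + c.
Well 2−Well 1: 95a − 320b = 0.1;  Well 3−Well 1: −6a + 210b = −41.
Solving gives a = −0.72651, b = −0.21600.
Then c = 1690.4 − a·77 − b·71 = 1761.68.
At (26, 496): z_contact = −18.89 − 107.13 + 1761.68 = 1635.65 ft.
Depth below ground = 1741.1 − 1635.65 = 105.4 ft.

105.4 ft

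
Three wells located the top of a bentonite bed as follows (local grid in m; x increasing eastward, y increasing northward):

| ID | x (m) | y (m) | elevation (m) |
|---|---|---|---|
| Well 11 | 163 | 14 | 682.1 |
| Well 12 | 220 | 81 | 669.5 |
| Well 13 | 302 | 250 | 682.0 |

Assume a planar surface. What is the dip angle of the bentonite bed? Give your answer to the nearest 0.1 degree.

Let the plane be z = a·x + b·y + c.
Well 12−Well 11: 57a + 67b = −12.6;  Well 13−Well 11: 139a + 236b = −0.1.
Solving gives a = −0.71682, b = 0.42177.
Gradient magnitude |∇z| = √(a² + b²) = √(0.51382 + 0.17789) = 0.83169.
True dip = arctan(0.83169) = 39.8°, dipping toward ESE (azimuth ≈ 120°).

39.8°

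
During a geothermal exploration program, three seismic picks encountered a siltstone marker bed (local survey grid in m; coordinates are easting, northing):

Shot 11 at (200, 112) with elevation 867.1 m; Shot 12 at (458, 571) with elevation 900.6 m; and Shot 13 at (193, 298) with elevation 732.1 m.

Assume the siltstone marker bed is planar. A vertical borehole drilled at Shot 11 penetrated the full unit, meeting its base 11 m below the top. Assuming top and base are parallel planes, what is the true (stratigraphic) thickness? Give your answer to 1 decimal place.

Two edge vectors: Shot 11→Shot 12 = (258, 459, 33.5), Shot 11→Shot 13 = (-7, 186, -135).
Normal n = (Shot 11→Shot 12) × (Shot 11→Shot 13) = (-68196, 34595.5, 51201).
So ∂z/∂easting = −n_x/n_z = 1.33193 and ∂z/∂northing = −n_y/n_z = −0.67568.
|∇z| = √(a²+b²) = 1.49351, so dip δ = arctan(1.49351) = 56.20°.
True thickness = vertical thickness × cos δ = 11 × cos 56.20° = 6.1 m.

6.1 m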